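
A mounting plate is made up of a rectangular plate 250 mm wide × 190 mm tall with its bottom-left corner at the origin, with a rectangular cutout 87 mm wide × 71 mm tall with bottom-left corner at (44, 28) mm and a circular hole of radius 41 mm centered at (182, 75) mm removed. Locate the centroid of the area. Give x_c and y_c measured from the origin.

plate: A = 250 × 190 = 47500.00, centroid at (125.00, 95.00).
hole 1: A = −(87 × 71) = -6177.00, centroid at (87.50, 63.50).
hole 2: A = −π·41² = -5281.02, centroid at (182.00, 75.00).
ΣA = 36041.98 mm², ΣAx_c = 4435867.36 mm³, ΣAy_c = 3724184.21 mm³.
x_c = 4435867.36/36041.98 = 123.08 mm; y_c = 3724184.21/36041.98 = 103.33 mm.

x_c = 123.08 mm, y_c = 103.33 mm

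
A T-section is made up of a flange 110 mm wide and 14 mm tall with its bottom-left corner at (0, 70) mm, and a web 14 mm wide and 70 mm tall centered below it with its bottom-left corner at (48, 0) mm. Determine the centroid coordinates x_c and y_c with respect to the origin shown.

x_c = 55.00 mm, y_c = 60.67 mm

Part | A | x̄ᵢ | ȳᵢ | A·x̄ᵢ | A·ȳᵢ
web | 980.00 | 55.00 | 35.00 | 53900.00 | 34300.00
flange | 1540.00 | 55.00 | 77.00 | 84700.00 | 118580.00
Σ | 2520.00 |  |  | 138600.00 | 152880.00
x_c = 138600.00 / 2520.00 = 55.00 mm
y_c = 152880.00 / 2520.00 = 60.67 mm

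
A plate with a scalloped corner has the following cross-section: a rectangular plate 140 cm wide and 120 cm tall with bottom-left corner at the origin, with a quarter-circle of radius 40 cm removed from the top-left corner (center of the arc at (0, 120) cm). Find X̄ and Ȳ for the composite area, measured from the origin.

plate: A = 140 × 120 = 16800.00, centroid at (70.00, 60.00).
removed quarter-circle: A = −¼π·40² = -1256.64, centroid at (16.98, 103.02).
ΣA = 15543.36 cm²
ΣAX̄ = (16800.00)(70.00) + (-1256.64)(16.98) = 1154666.67 cm³
ΣAȲ = (16800.00)(60.00) + (-1256.64)(103.02) = 878536.89 cm³
X̄ = 1154666.67 / 15543.36 = 74.29 cm
Ȳ = 878536.89 / 15543.36 = 56.52 cm

X̄ = 74.29 cm, Ȳ = 56.52 cm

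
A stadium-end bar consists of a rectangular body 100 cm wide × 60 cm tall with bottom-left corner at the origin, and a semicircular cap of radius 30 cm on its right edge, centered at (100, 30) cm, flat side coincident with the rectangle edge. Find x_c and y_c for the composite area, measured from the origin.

x_c = 61.96 cm, y_c = 30.00 cm

rectangular body: A = 100 × 60 = 6000.00, centroid at (50.00, 30.00).
semicircular end: A = ½π·30² = 1413.72, centroid at (112.73, 30.00).
ΣA = 7413.72 cm², ΣAx_c = 459371.67 cm³, ΣAy_c = 222411.50 cm³.
x_c = 459371.67/7413.72 = 61.96 cm; y_c = 222411.50/7413.72 = 30.00 cm.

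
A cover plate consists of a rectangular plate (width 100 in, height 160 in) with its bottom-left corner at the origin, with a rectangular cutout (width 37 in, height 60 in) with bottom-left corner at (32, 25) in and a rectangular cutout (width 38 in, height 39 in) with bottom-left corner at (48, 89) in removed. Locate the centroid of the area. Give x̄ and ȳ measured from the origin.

plate: A = 100 × 160 = 16000.00, centroid at (50.00, 80.00).
hole 1: A = −(37 × 60) = -2220.00, centroid at (50.50, 55.00).
hole 2: A = −(38 × 39) = -1482.00, centroid at (67.00, 108.50).
ΣA = 12298.00 in², ΣAx̄ = 588596.00 in³, ΣAȳ = 997103.00 in³.
x̄ = 588596.00/12298.00 = 47.86 in; ȳ = 997103.00/12298.00 = 81.08 in.

x̄ = 47.86 in, ȳ = 81.08 in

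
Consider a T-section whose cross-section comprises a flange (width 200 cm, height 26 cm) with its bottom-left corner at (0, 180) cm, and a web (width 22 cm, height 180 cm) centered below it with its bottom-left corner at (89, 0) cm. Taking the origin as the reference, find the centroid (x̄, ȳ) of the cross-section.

x̄ = 100.00 cm, ȳ = 148.47 cm

web: A = 22 × 180 = 3960.00, centroid at (100.00, 90.00).
flange: A = 200 × 26 = 5200.00, centroid at (100.00, 193.00).
ΣA = 9160.00 cm², ΣAx̄ = 916000.00 cm³, ΣAȳ = 1360000.00 cm³.
x̄ = 916000.00/9160.00 = 100.00 cm; ȳ = 1360000.00/9160.00 = 148.47 cm.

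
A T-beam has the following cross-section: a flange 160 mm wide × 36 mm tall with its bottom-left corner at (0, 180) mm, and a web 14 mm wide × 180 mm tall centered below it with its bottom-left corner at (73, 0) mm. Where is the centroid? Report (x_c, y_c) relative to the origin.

web: A = 14 × 180 = 2520.00, centroid at (80.00, 90.00).
flange: A = 160 × 36 = 5760.00, centroid at (80.00, 198.00).
ΣA = 8280.00 mm²
ΣAx_c = (2520.00)(80.00) + (5760.00)(80.00) = 662400.00 mm³
ΣAy_c = (2520.00)(90.00) + (5760.00)(198.00) = 1367280.00 mm³
x_c = 662400.00 / 8280.00 = 80.00 mm
y_c = 1367280.00 / 8280.00 = 165.13 mm

x_c = 80.00 mm, y_c = 165.13 mm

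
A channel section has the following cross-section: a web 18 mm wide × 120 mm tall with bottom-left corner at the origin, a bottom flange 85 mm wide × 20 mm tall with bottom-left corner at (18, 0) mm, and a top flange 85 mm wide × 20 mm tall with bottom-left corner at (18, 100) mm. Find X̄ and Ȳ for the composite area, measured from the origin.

web: A = 18 × 120 = 2160.00, centroid at (9.00, 60.00).
bottom flange: A = 85 × 20 = 1700.00, centroid at (60.50, 10.00).
top flange: A = 85 × 20 = 1700.00, centroid at (60.50, 110.00).
ΣA = 5560.00 mm²
ΣAX̄ = (2160.00)(9.00) + (1700.00)(60.50) + (1700.00)(60.50) = 225140.00 mm³
ΣAȲ = (2160.00)(60.00) + (1700.00)(10.00) + (1700.00)(110.00) = 333600.00 mm³
X̄ = 225140.00 / 5560.00 = 40.49 mm
Ȳ = 333600.00 / 5560.00 = 60.00 mm

X̄ = 40.49 mm, Ȳ = 60.00 mm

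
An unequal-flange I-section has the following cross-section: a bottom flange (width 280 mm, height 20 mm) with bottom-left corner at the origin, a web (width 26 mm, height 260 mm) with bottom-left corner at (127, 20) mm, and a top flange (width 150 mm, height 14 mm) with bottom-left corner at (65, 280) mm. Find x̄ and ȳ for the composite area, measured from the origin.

x̄ = 140.00 mm, ȳ = 115.68 mm

Part | A | x̄ᵢ | ȳᵢ | A·x̄ᵢ | A·ȳᵢ
bottom flange | 5600.00 | 140.00 | 10.00 | 784000.00 | 56000.00
web | 6760.00 | 140.00 | 150.00 | 946400.00 | 1014000.00
top flange | 2100.00 | 140.00 | 287.00 | 294000.00 | 602700.00
Σ | 14460.00 |  |  | 2024400.00 | 1672700.00
x̄ = 2024400.00 / 14460.00 = 140.00 mm
ȳ = 1672700.00 / 14460.00 = 115.68 mm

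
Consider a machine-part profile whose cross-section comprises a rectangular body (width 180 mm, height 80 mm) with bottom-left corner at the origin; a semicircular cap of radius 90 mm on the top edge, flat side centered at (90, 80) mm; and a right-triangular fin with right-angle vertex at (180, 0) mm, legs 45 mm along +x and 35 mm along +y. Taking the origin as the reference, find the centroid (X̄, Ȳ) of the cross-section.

Part | A | x̄ᵢ | ȳᵢ | A·x̄ᵢ | A·ȳᵢ
rectangular body | 14400.00 | 90.00 | 40.00 | 1296000.00 | 576000.00
semicircular top | 12723.45 | 90.00 | 118.20 | 1145110.52 | 1503876.02
triangular fin | 787.50 | 195.00 | 11.67 | 153562.50 | 9187.50
Σ | 27910.95 |  |  | 2594673.02 | 2089063.52
X̄ = 2594673.02 / 27910.95 = 92.96 mm
Ȳ = 2089063.52 / 27910.95 = 74.85 mm

X̄ = 92.96 mm, Ȳ = 74.85 mm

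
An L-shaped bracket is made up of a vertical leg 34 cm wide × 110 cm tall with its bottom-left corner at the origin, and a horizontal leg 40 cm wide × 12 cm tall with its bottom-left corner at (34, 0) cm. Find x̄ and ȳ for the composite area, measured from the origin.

x̄ = 21.21 cm, ȳ = 49.43 cm

vertical leg: A = 34 × 110 = 3740.00, centroid at (17.00, 55.00).
horizontal leg: A = 40 × 12 = 480.00, centroid at (54.00, 6.00).
ΣA = 4220.00 cm², ΣAx̄ = 89500.00 cm³, ΣAȳ = 208580.00 cm³.
x̄ = 89500.00/4220.00 = 21.21 cm; ȳ = 208580.00/4220.00 = 49.43 cm.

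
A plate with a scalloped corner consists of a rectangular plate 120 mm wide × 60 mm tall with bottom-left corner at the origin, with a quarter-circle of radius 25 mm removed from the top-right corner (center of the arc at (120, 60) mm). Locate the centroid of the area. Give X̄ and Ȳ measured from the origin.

plate: A = 120 × 60 = 7200.00, centroid at (60.00, 30.00).
removed quarter-circle: A = −¼π·25² = -490.87, centroid at (109.39, 49.39).
ΣA = 6709.13 mm²
ΣAX̄ = (7200.00)(60.00) + (-490.87)(109.39) = 378303.47 mm³
ΣAȲ = (7200.00)(30.00) + (-490.87)(49.39) = 191755.90 mm³
X̄ = 378303.47 / 6709.13 = 56.39 mm
Ȳ = 191755.90 / 6709.13 = 28.58 mm

X̄ = 56.39 mm, Ȳ = 28.58 mm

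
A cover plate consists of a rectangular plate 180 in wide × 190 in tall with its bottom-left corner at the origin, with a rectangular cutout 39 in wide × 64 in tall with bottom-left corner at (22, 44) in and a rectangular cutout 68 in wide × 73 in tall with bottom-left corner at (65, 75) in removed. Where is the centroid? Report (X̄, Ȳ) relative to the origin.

Part | A | x̄ᵢ | ȳᵢ | A·x̄ᵢ | A·ȳᵢ
plate | 34200.00 | 90.00 | 95.00 | 3078000.00 | 3249000.00
hole 1 | -2496.00 | 41.50 | 76.00 | -103584.00 | -189696.00
hole 2 | -4964.00 | 99.00 | 111.50 | -491436.00 | -553486.00
Σ | 26740.00 |  |  | 2482980.00 | 2505818.00
X̄ = 2482980.00 / 26740.00 = 92.86 in
Ȳ = 2505818.00 / 26740.00 = 93.71 in

X̄ = 92.86 in, Ȳ = 93.71 in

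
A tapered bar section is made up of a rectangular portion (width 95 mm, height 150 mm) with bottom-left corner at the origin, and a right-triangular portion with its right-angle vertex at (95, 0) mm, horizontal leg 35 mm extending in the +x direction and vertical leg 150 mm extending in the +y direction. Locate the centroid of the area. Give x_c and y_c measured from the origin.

rectangular portion: A = 95 × 150 = 14250.00, centroid at (47.50, 75.00).
triangular portion: A = ½·35·150 = 2625.00, centroid at (106.67, 50.00).
ΣA = 16875.00 mm², ΣAx_c = 956875.00 mm³, ΣAy_c = 1200000.00 mm³.
x_c = 956875.00/16875.00 = 56.70 mm; y_c = 1200000.00/16875.00 = 71.11 mm.

x_c = 56.70 mm, y_c = 71.11 mm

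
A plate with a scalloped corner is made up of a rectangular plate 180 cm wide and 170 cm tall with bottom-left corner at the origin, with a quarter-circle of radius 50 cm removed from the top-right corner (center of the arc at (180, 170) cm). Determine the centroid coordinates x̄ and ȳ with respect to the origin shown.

x̄ = 85.28 cm, ȳ = 80.63 cm

plate: A = 180 × 170 = 30600.00, centroid at (90.00, 85.00).
removed quarter-circle: A = −¼π·50² = -1963.50, centroid at (158.78, 148.78).
ΣA = 28636.50 cm²
ΣAx̄ = (30600.00)(90.00) + (-1963.50)(158.78) = 2442237.49 cm³
ΣAȳ = (30600.00)(85.00) + (-1963.50)(148.78) = 2308872.45 cm³
x̄ = 2442237.49 / 28636.50 = 85.28 cm
ȳ = 2308872.45 / 28636.50 = 80.63 cm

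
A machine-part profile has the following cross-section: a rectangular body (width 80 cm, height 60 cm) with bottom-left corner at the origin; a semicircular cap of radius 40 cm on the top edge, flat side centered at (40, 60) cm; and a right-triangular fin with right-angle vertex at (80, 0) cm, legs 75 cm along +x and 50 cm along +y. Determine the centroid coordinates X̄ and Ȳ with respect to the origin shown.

X̄ = 53.26 cm, Ȳ = 40.13 cm

rectangular body: A = 80 × 60 = 4800.00, centroid at (40.00, 30.00).
semicircular top: A = ½π·40² = 2513.27, centroid at (40.00, 76.98).
triangular fin: A = ½·75·50 = 1875.00, centroid at (105.00, 16.67).
ΣA = 9188.27 cm²
ΣAX̄ = (4800.00)(40.00) + (2513.27)(40.00) + (1875.00)(105.00) = 489405.96 cm³
ΣAȲ = (4800.00)(30.00) + (2513.27)(76.98) + (1875.00)(16.67) = 368713.11 cm³
X̄ = 489405.96 / 9188.27 = 53.26 cm
Ȳ = 368713.11 / 9188.27 = 40.13 cm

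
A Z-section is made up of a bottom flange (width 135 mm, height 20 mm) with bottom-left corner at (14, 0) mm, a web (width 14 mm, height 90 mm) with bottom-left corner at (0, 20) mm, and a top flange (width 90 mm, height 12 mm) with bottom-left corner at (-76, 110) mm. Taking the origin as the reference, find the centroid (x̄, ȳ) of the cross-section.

bottom flange: A = 135 × 20 = 2700.00, centroid at (81.50, 10.00).
web: A = 14 × 90 = 1260.00, centroid at (7.00, 65.00).
top flange: A = 90 × 12 = 1080.00, centroid at (-31.00, 116.00).
ΣA = 5040.00 mm², ΣAx̄ = 195390.00 mm³, ΣAȳ = 234180.00 mm³.
x̄ = 195390.00/5040.00 = 38.77 mm; ȳ = 234180.00/5040.00 = 46.46 mm.

x̄ = 38.77 mm, ȳ = 46.46 mm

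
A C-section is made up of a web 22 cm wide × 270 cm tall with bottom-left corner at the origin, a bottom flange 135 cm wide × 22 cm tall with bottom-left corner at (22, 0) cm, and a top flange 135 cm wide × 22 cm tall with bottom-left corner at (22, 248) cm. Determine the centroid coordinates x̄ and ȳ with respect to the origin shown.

web: A = 22 × 270 = 5940.00, centroid at (11.00, 135.00).
bottom flange: A = 135 × 22 = 2970.00, centroid at (89.50, 11.00).
top flange: A = 135 × 22 = 2970.00, centroid at (89.50, 259.00).
ΣA = 11880.00 cm², ΣAx̄ = 596970.00 cm³, ΣAȳ = 1603800.00 cm³.
x̄ = 596970.00/11880.00 = 50.25 cm; ȳ = 1603800.00/11880.00 = 135.00 cm.

x̄ = 50.25 cm, ȳ = 135.00 cm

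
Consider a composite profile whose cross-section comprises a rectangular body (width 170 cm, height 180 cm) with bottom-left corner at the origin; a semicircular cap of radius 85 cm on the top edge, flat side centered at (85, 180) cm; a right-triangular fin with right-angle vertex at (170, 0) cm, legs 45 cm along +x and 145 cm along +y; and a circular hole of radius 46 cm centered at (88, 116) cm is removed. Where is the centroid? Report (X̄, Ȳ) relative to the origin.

rectangular body: A = 170 × 180 = 30600.00, centroid at (85.00, 90.00).
semicircular top: A = ½π·85² = 11349.00, centroid at (85.00, 216.08).
triangular fin: A = ½·45·145 = 3262.50, centroid at (185.00, 48.33).
hole: A = −π·46² = -6647.61, centroid at (88.00, 116.00).
ΣA = 38563.89 cm²
ΣAX̄ = (30600.00)(85.00) + (11349.00)(85.00) + (3262.50)(185.00) + (-6647.61)(88.00) = 3584238.11 cm³
ΣAȲ = (30600.00)(90.00) + (11349.00)(216.08) + (3262.50)(48.33) + (-6647.61)(116.00) = 4592802.02 cm³
X̄ = 3584238.11 / 38563.89 = 92.94 cm
Ȳ = 4592802.02 / 38563.89 = 119.10 cm

X̄ = 92.94 cm, Ȳ = 119.10 cm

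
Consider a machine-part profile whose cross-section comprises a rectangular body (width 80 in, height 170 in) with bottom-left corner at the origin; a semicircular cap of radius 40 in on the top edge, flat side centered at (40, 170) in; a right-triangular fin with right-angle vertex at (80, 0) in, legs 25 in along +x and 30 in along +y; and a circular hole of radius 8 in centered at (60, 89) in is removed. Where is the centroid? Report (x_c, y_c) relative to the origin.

x_c = 40.87 in, y_c = 98.96 in

rectangular body: A = 80 × 170 = 13600.00, centroid at (40.00, 85.00).
semicircular top: A = ½π·40² = 2513.27, centroid at (40.00, 186.98).
triangular fin: A = ½·25·30 = 375.00, centroid at (88.33, 10.00).
hole: A = −π·8² = -201.06, centroid at (60.00, 89.00).
ΣA = 16287.21 in², ΣAx_c = 665592.25 in³, ΣAy_c = 1611778.76 in³.
x_c = 665592.25/16287.21 = 40.87 in; y_c = 1611778.76/16287.21 = 98.96 in.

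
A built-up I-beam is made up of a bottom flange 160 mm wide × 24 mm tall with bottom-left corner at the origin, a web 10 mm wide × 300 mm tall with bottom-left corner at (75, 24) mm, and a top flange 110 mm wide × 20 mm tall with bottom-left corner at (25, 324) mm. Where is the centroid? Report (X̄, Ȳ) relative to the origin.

X̄ = 80.00 mm, Ȳ = 144.12 mm

bottom flange: A = 160 × 24 = 3840.00, centroid at (80.00, 12.00).
web: A = 10 × 300 = 3000.00, centroid at (80.00, 174.00).
top flange: A = 110 × 20 = 2200.00, centroid at (80.00, 334.00).
ΣA = 9040.00 mm², ΣAX̄ = 723200.00 mm³, ΣAȲ = 1302880.00 mm³.
X̄ = 723200.00/9040.00 = 80.00 mm; Ȳ = 1302880.00/9040.00 = 144.12 mm.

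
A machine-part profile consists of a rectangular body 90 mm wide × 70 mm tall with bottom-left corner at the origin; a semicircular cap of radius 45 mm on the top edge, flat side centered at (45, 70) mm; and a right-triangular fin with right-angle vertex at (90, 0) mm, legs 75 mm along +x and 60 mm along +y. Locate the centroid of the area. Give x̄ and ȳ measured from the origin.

x̄ = 58.43 mm, ȳ = 46.79 mm

rectangular body: A = 90 × 70 = 6300.00, centroid at (45.00, 35.00).
semicircular top: A = ½π·45² = 3180.86, centroid at (45.00, 89.10).
triangular fin: A = ½·75·60 = 2250.00, centroid at (115.00, 20.00).
ΣA = 11730.86 mm², ΣAx̄ = 685388.82 mm³, ΣAȳ = 548910.38 mm³.
x̄ = 685388.82/11730.86 = 58.43 mm; ȳ = 548910.38/11730.86 = 46.79 mm.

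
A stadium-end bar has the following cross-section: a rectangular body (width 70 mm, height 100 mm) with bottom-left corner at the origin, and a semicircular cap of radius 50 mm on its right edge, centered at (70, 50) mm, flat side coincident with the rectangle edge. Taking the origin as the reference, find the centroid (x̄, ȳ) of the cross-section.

x̄ = 55.20 mm, ȳ = 50.00 mm

Part | A | x̄ᵢ | ȳᵢ | A·x̄ᵢ | A·ȳᵢ
rectangular body | 7000.00 | 35.00 | 50.00 | 245000.00 | 350000.00
semicircular end | 3926.99 | 91.22 | 50.00 | 358222.69 | 196349.54
Σ | 10926.99 |  |  | 603222.69 | 546349.54
x̄ = 603222.69 / 10926.99 = 55.20 mm
ȳ = 546349.54 / 10926.99 = 50.00 mm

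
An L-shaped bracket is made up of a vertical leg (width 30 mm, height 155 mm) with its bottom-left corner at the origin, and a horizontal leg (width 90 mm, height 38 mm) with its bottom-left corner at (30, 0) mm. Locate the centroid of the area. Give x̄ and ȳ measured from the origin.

vertical leg: A = 30 × 155 = 4650.00, centroid at (15.00, 77.50).
horizontal leg: A = 90 × 38 = 3420.00, centroid at (75.00, 19.00).
ΣA = 8070.00 mm²
ΣAx̄ = (4650.00)(15.00) + (3420.00)(75.00) = 326250.00 mm³
ΣAȳ = (4650.00)(77.50) + (3420.00)(19.00) = 425355.00 mm³
x̄ = 326250.00 / 8070.00 = 40.43 mm
ȳ = 425355.00 / 8070.00 = 52.71 mm

x̄ = 40.43 mm, ȳ = 52.71 mm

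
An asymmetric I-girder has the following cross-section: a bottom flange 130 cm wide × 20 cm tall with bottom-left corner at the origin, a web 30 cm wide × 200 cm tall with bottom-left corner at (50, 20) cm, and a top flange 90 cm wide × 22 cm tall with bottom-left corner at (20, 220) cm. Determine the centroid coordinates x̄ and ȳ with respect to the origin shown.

Part | A | x̄ᵢ | ȳᵢ | A·x̄ᵢ | A·ȳᵢ
bottom flange | 2600.00 | 65.00 | 10.00 | 169000.00 | 26000.00
web | 6000.00 | 65.00 | 120.00 | 390000.00 | 720000.00
top flange | 1980.00 | 65.00 | 231.00 | 128700.00 | 457380.00
Σ | 10580.00 |  |  | 687700.00 | 1203380.00
x̄ = 687700.00 / 10580.00 = 65.00 cm
ȳ = 1203380.00 / 10580.00 = 113.74 cm

x̄ = 65.00 cm, ȳ = 113.74 cm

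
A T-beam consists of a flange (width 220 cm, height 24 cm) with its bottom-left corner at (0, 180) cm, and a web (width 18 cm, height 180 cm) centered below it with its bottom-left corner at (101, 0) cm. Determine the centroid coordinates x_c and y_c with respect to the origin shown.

x_c = 110.00 cm, y_c = 153.21 cm

Part | A | x̄ᵢ | ȳᵢ | A·x̄ᵢ | A·ȳᵢ
web | 3240.00 | 110.00 | 90.00 | 356400.00 | 291600.00
flange | 5280.00 | 110.00 | 192.00 | 580800.00 | 1013760.00
Σ | 8520.00 |  |  | 937200.00 | 1305360.00
x_c = 937200.00 / 8520.00 = 110.00 cm
y_c = 1305360.00 / 8520.00 = 153.21 cm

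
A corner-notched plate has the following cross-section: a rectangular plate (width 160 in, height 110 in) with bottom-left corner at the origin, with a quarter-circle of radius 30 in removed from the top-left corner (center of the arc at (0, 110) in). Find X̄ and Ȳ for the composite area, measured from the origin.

plate: A = 160 × 110 = 17600.00, centroid at (80.00, 55.00).
removed quarter-circle: A = −¼π·30² = -706.86, centroid at (12.73, 97.27).
ΣA = 16893.14 in², ΣAX̄ = 1399000.00 in³, ΣAȲ = 899245.58 in³.
X̄ = 1399000.00/16893.14 = 82.81 in; Ȳ = 899245.58/16893.14 = 53.23 in.

X̄ = 82.81 in, Ȳ = 53.23 in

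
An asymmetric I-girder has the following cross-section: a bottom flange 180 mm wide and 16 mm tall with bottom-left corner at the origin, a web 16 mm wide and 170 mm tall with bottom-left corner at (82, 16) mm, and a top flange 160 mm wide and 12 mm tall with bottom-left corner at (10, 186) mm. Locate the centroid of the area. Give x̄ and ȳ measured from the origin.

Part | A | x̄ᵢ | ȳᵢ | A·x̄ᵢ | A·ȳᵢ
bottom flange | 2880.00 | 90.00 | 8.00 | 259200.00 | 23040.00
web | 2720.00 | 90.00 | 101.00 | 244800.00 | 274720.00
top flange | 1920.00 | 90.00 | 192.00 | 172800.00 | 368640.00
Σ | 7520.00 |  |  | 676800.00 | 666400.00
x̄ = 676800.00 / 7520.00 = 90.00 mm
ȳ = 666400.00 / 7520.00 = 88.62 mm

x̄ = 90.00 mm, ȳ = 88.62 mm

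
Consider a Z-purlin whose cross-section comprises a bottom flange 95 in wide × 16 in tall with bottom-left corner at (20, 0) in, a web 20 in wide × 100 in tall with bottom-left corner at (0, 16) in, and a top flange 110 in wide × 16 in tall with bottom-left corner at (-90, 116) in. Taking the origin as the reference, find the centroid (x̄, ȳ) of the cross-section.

bottom flange: A = 95 × 16 = 1520.00, centroid at (67.50, 8.00).
web: A = 20 × 100 = 2000.00, centroid at (10.00, 66.00).
top flange: A = 110 × 16 = 1760.00, centroid at (-35.00, 124.00).
ΣA = 5280.00 in²
ΣAx̄ = (1520.00)(67.50) + (2000.00)(10.00) + (1760.00)(-35.00) = 61000.00 in³
ΣAȳ = (1520.00)(8.00) + (2000.00)(66.00) + (1760.00)(124.00) = 362400.00 in³
x̄ = 61000.00 / 5280.00 = 11.55 in
ȳ = 362400.00 / 5280.00 = 68.64 in

x̄ = 11.55 in, ȳ = 68.64 in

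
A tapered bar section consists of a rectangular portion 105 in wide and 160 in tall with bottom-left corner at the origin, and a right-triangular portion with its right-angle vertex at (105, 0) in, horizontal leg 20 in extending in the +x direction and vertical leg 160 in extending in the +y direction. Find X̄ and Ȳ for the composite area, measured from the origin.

rectangular portion: A = 105 × 160 = 16800.00, centroid at (52.50, 80.00).
triangular portion: A = ½·20·160 = 1600.00, centroid at (111.67, 53.33).
ΣA = 18400.00 in², ΣAX̄ = 1060666.67 in³, ΣAȲ = 1429333.33 in³.
X̄ = 1060666.67/18400.00 = 57.64 in; Ȳ = 1429333.33/18400.00 = 77.68 in.

X̄ = 57.64 in, Ȳ = 77.68 in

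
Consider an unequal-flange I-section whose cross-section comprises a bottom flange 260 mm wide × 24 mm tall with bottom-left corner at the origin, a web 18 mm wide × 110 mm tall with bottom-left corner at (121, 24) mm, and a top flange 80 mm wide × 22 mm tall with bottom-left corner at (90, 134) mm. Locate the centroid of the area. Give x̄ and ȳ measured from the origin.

x̄ = 130.00 mm, ȳ = 48.75 mm

bottom flange: A = 260 × 24 = 6240.00, centroid at (130.00, 12.00).
web: A = 18 × 110 = 1980.00, centroid at (130.00, 79.00).
top flange: A = 80 × 22 = 1760.00, centroid at (130.00, 145.00).
ΣA = 9980.00 mm²
ΣAx̄ = (6240.00)(130.00) + (1980.00)(130.00) + (1760.00)(130.00) = 1297400.00 mm³
ΣAȳ = (6240.00)(12.00) + (1980.00)(79.00) + (1760.00)(145.00) = 486500.00 mm³
x̄ = 1297400.00 / 9980.00 = 130.00 mm
ȳ = 486500.00 / 9980.00 = 48.75 mm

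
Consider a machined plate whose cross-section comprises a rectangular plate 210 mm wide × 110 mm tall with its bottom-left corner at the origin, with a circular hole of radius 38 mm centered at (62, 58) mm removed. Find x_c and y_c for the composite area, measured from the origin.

x_c = 115.51 mm, y_c = 54.27 mm

Part | A | x̄ᵢ | ȳᵢ | A·x̄ᵢ | A·ȳᵢ
plate | 23100.00 | 105.00 | 55.00 | 2425500.00 | 1270500.00
hole | -4536.46 | 62.00 | 58.00 | -281260.51 | -263114.67
Σ | 18563.54 |  |  | 2144239.49 | 1007385.33
x_c = 2144239.49 / 18563.54 = 115.51 mm
y_c = 1007385.33 / 18563.54 = 54.27 mm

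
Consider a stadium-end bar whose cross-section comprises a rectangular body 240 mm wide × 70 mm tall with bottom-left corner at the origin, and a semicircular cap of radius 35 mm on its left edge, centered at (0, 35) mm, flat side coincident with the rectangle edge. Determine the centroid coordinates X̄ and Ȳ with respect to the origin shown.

Part | A | x̄ᵢ | ȳᵢ | A·x̄ᵢ | A·ȳᵢ
rectangular body | 16800.00 | 120.00 | 35.00 | 2016000.00 | 588000.00
semicircular end | 1924.23 | -14.85 | 35.00 | -28583.33 | 67347.89
Σ | 18724.23 |  |  | 1987416.67 | 655347.89
X̄ = 1987416.67 / 18724.23 = 106.14 mm
Ȳ = 655347.89 / 18724.23 = 35.00 mm

X̄ = 106.14 mm, Ȳ = 35.00 mm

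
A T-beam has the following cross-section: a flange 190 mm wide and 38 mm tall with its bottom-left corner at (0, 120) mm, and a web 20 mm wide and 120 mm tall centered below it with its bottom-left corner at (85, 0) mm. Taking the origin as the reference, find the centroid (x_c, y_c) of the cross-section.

x_c = 95.00 mm, y_c = 119.29 mm

Part | A | x̄ᵢ | ȳᵢ | A·x̄ᵢ | A·ȳᵢ
web | 2400.00 | 95.00 | 60.00 | 228000.00 | 144000.00
flange | 7220.00 | 95.00 | 139.00 | 685900.00 | 1003580.00
Σ | 9620.00 |  |  | 913900.00 | 1147580.00
x_c = 913900.00 / 9620.00 = 95.00 mm
y_c = 1147580.00 / 9620.00 = 119.29 mm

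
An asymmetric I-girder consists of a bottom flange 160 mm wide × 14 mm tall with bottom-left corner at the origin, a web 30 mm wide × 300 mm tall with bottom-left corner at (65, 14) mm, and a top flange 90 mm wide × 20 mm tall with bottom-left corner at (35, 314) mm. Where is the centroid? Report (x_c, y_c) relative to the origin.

x_c = 80.00 mm, y_c = 159.12 mm

Part | A | x̄ᵢ | ȳᵢ | A·x̄ᵢ | A·ȳᵢ
bottom flange | 2240.00 | 80.00 | 7.00 | 179200.00 | 15680.00
web | 9000.00 | 80.00 | 164.00 | 720000.00 | 1476000.00
top flange | 1800.00 | 80.00 | 324.00 | 144000.00 | 583200.00
Σ | 13040.00 |  |  | 1043200.00 | 2074880.00
x_c = 1043200.00 / 13040.00 = 80.00 mm
y_c = 2074880.00 / 13040.00 = 159.12 mm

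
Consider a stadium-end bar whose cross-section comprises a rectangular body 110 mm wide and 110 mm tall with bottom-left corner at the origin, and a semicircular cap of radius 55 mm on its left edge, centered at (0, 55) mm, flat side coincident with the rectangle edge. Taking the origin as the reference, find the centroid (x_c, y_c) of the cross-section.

x_c = 32.91 mm, y_c = 55.00 mm

rectangular body: A = 110 × 110 = 12100.00, centroid at (55.00, 55.00).
semicircular end: A = ½π·55² = 4751.66, centroid at (-23.34, 55.00).
ΣA = 16851.66 mm²
ΣAx_c = (12100.00)(55.00) + (4751.66)(-23.34) = 554583.33 mm³
ΣAy_c = (12100.00)(55.00) + (4751.66)(55.00) = 926841.24 mm³
x_c = 554583.33 / 16851.66 = 32.91 mm
y_c = 926841.24 / 16851.66 = 55.00 mm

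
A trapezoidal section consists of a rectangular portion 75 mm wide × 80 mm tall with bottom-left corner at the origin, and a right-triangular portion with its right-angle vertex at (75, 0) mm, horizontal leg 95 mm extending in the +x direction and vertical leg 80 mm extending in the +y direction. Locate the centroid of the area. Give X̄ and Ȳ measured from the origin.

X̄ = 64.32 mm, Ȳ = 34.83 mm

Part | A | x̄ᵢ | ȳᵢ | A·x̄ᵢ | A·ȳᵢ
rectangular portion | 6000.00 | 37.50 | 40.00 | 225000.00 | 240000.00
triangular portion | 3800.00 | 106.67 | 26.67 | 405333.33 | 101333.33
Σ | 9800.00 |  |  | 630333.33 | 341333.33
X̄ = 630333.33 / 9800.00 = 64.32 mm
Ȳ = 341333.33 / 9800.00 = 34.83 mm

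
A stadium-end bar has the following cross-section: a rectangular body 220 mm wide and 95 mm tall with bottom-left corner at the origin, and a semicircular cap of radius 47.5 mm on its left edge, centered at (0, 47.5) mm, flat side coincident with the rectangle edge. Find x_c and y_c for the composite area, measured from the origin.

x_c = 91.13 mm, y_c = 47.50 mm

rectangular body: A = 220 × 95 = 20900.00, centroid at (110.00, 47.50).
semicircular end: A = ½π·47.5² = 3544.11, centroid at (-20.16, 47.50).
ΣA = 24444.11 mm²
ΣAx_c = (20900.00)(110.00) + (3544.11)(-20.16) = 2227552.08 mm³
ΣAy_c = (20900.00)(47.50) + (3544.11)(47.50) = 1161095.19 mm³
x_c = 2227552.08 / 24444.11 = 91.13 mm
y_c = 1161095.19 / 24444.11 = 47.50 mm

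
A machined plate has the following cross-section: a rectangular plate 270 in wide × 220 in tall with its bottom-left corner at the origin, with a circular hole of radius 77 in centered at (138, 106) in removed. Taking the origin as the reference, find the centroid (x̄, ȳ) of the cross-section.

x̄ = 133.63 in, ȳ = 111.83 in

plate: A = 270 × 220 = 59400.00, centroid at (135.00, 110.00).
hole: A = −π·77² = -18626.50, centroid at (138.00, 106.00).
ΣA = 40773.50 in², ΣAx̄ = 5448542.61 in³, ΣAȳ = 4559590.70 in³.
x̄ = 5448542.61/40773.50 = 133.63 in; ȳ = 4559590.70/40773.50 = 111.83 in.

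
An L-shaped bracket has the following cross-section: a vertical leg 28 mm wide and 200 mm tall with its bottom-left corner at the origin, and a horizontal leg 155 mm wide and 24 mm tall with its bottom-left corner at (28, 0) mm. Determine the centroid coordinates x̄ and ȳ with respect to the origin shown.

vertical leg: A = 28 × 200 = 5600.00, centroid at (14.00, 100.00).
horizontal leg: A = 155 × 24 = 3720.00, centroid at (105.50, 12.00).
ΣA = 9320.00 mm², ΣAx̄ = 470860.00 mm³, ΣAȳ = 604640.00 mm³.
x̄ = 470860.00/9320.00 = 50.52 mm; ȳ = 604640.00/9320.00 = 64.88 mm.

x̄ = 50.52 mm, ȳ = 64.88 mm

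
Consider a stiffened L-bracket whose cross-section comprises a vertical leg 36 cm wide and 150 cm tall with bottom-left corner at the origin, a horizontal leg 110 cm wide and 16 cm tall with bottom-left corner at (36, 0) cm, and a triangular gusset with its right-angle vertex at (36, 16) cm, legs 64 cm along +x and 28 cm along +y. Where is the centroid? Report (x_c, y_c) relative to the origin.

vertical leg: A = 36 × 150 = 5400.00, centroid at (18.00, 75.00).
horizontal leg: A = 110 × 16 = 1760.00, centroid at (91.00, 8.00).
gusset: A = ½·64·28 = 896.00, centroid at (57.33, 25.33).
ΣA = 8056.00 cm²
ΣAx_c = (5400.00)(18.00) + (1760.00)(91.00) + (896.00)(57.33) = 308730.67 cm³
ΣAy_c = (5400.00)(75.00) + (1760.00)(8.00) + (896.00)(25.33) = 441778.67 cm³
x_c = 308730.67 / 8056.00 = 38.32 cm
y_c = 441778.67 / 8056.00 = 54.84 cm

x_c = 38.32 cm, y_c = 54.84 cm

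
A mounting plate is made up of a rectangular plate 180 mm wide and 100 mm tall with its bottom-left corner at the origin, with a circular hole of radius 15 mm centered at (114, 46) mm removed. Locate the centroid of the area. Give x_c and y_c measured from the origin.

plate: A = 180 × 100 = 18000.00, centroid at (90.00, 50.00).
hole: A = −π·15² = -706.86, centroid at (114.00, 46.00).
ΣA = 17293.14 mm², ΣAx_c = 1539418.15 mm³, ΣAy_c = 867484.52 mm³.
x_c = 1539418.15/17293.14 = 89.02 mm; y_c = 867484.52/17293.14 = 50.16 mm.

x_c = 89.02 mm, y_c = 50.16 mm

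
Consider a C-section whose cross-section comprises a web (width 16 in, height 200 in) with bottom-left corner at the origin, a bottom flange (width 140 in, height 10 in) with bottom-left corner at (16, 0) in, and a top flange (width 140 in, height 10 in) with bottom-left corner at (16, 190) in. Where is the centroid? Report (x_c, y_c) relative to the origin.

x_c = 44.40 in, y_c = 100.00 in

web: A = 16 × 200 = 3200.00, centroid at (8.00, 100.00).
bottom flange: A = 140 × 10 = 1400.00, centroid at (86.00, 5.00).
top flange: A = 140 × 10 = 1400.00, centroid at (86.00, 195.00).
ΣA = 6000.00 in², ΣAx_c = 266400.00 in³, ΣAy_c = 600000.00 in³.
x_c = 266400.00/6000.00 = 44.40 in; y_c = 600000.00/6000.00 = 100.00 in.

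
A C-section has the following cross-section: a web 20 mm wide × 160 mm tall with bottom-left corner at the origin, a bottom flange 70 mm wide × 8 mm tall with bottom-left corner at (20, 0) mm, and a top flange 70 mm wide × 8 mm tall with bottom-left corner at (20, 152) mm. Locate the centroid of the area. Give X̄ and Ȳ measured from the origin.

X̄ = 21.67 mm, Ȳ = 80.00 mm

web: A = 20 × 160 = 3200.00, centroid at (10.00, 80.00).
bottom flange: A = 70 × 8 = 560.00, centroid at (55.00, 4.00).
top flange: A = 70 × 8 = 560.00, centroid at (55.00, 156.00).
ΣA = 4320.00 mm², ΣAX̄ = 93600.00 mm³, ΣAȲ = 345600.00 mm³.
X̄ = 93600.00/4320.00 = 21.67 mm; Ȳ = 345600.00/4320.00 = 80.00 mm.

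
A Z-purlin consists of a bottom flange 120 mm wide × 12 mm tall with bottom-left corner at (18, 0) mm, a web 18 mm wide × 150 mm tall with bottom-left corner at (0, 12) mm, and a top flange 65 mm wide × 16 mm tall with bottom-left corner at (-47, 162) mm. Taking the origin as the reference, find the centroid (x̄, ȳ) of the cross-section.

x̄ = 23.46 mm, ȳ = 81.15 mm

bottom flange: A = 120 × 12 = 1440.00, centroid at (78.00, 6.00).
web: A = 18 × 150 = 2700.00, centroid at (9.00, 87.00).
top flange: A = 65 × 16 = 1040.00, centroid at (-14.50, 170.00).
ΣA = 5180.00 mm², ΣAx̄ = 121540.00 mm³, ΣAȳ = 420340.00 mm³.
x̄ = 121540.00/5180.00 = 23.46 mm; ȳ = 420340.00/5180.00 = 81.15 mm.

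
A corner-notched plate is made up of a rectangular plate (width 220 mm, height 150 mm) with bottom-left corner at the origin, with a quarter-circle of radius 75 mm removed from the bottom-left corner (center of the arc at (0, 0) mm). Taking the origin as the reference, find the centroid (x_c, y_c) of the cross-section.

plate: A = 220 × 150 = 33000.00, centroid at (110.00, 75.00).
removed quarter-circle: A = −¼π·75² = -4417.86, centroid at (31.83, 31.83).
ΣA = 28582.14 mm²
ΣAx_c = (33000.00)(110.00) + (-4417.86)(31.83) = 3489375.00 mm³
ΣAy_c = (33000.00)(75.00) + (-4417.86)(31.83) = 2334375.00 mm³
x_c = 3489375.00 / 28582.14 = 122.08 mm
y_c = 2334375.00 / 28582.14 = 81.67 mm

x_c = 122.08 mm, y_c = 81.67 mm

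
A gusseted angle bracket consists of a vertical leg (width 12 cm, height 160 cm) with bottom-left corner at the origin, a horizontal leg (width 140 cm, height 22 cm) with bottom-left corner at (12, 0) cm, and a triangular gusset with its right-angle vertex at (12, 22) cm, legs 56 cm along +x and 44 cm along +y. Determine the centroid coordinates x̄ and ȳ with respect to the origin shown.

Part | A | x̄ᵢ | ȳᵢ | A·x̄ᵢ | A·ȳᵢ
vertical leg | 1920.00 | 6.00 | 80.00 | 11520.00 | 153600.00
horizontal leg | 3080.00 | 82.00 | 11.00 | 252560.00 | 33880.00
gusset | 1232.00 | 30.67 | 36.67 | 37781.33 | 45173.33
Σ | 6232.00 |  |  | 301861.33 | 232653.33
x̄ = 301861.33 / 6232.00 = 48.44 cm
ȳ = 232653.33 / 6232.00 = 37.33 cm

x̄ = 48.44 cm, ȳ = 37.33 cm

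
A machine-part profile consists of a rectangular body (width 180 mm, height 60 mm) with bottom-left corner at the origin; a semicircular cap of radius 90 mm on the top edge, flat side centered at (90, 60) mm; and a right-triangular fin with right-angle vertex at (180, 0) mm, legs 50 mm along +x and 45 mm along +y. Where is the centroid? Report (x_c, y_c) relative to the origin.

x_c = 94.87 mm, y_c = 64.52 mm

rectangular body: A = 180 × 60 = 10800.00, centroid at (90.00, 30.00).
semicircular top: A = ½π·90² = 12723.45, centroid at (90.00, 98.20).
triangular fin: A = ½·50·45 = 1125.00, centroid at (196.67, 15.00).
ΣA = 24648.45 mm²
ΣAx_c = (10800.00)(90.00) + (12723.45)(90.00) + (1125.00)(196.67) = 2338360.52 mm³
ΣAy_c = (10800.00)(30.00) + (12723.45)(98.20) + (1125.00)(15.00) = 1590282.01 mm³
x_c = 2338360.52 / 24648.45 = 94.87 mm
y_c = 1590282.01 / 24648.45 = 64.52 mm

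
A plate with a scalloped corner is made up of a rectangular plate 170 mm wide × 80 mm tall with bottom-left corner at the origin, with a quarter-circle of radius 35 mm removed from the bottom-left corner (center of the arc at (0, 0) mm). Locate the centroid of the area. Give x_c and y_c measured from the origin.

Part | A | x̄ᵢ | ȳᵢ | A·x̄ᵢ | A·ȳᵢ
plate | 13600.00 | 85.00 | 40.00 | 1156000.00 | 544000.00
removed quarter-circle | -962.11 | 14.85 | 14.85 | -14291.67 | -14291.67
Σ | 12637.89 |  |  | 1141708.33 | 529708.33
x_c = 1141708.33 / 12637.89 = 90.34 mm
y_c = 529708.33 / 12637.89 = 41.91 mm

x_c = 90.34 mm, y_c = 41.91 mm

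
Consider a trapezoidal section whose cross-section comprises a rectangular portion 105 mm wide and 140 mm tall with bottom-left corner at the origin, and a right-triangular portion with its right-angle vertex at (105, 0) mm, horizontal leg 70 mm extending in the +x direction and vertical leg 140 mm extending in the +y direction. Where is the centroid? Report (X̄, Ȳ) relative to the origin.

rectangular portion: A = 105 × 140 = 14700.00, centroid at (52.50, 70.00).
triangular portion: A = ½·70·140 = 4900.00, centroid at (128.33, 46.67).
ΣA = 19600.00 mm²
ΣAX̄ = (14700.00)(52.50) + (4900.00)(128.33) = 1400583.33 mm³
ΣAȲ = (14700.00)(70.00) + (4900.00)(46.67) = 1257666.67 mm³
X̄ = 1400583.33 / 19600.00 = 71.46 mm
Ȳ = 1257666.67 / 19600.00 = 64.17 mm

X̄ = 71.46 mm, Ȳ = 64.17 mm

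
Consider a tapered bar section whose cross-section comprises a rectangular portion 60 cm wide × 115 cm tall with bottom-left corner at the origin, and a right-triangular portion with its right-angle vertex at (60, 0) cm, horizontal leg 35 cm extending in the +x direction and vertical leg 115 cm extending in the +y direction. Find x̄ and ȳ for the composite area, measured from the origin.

Part | A | x̄ᵢ | ȳᵢ | A·x̄ᵢ | A·ȳᵢ
rectangular portion | 6900.00 | 30.00 | 57.50 | 207000.00 | 396750.00
triangular portion | 2012.50 | 71.67 | 38.33 | 144229.17 | 77145.83
Σ | 8912.50 |  |  | 351229.17 | 473895.83
x̄ = 351229.17 / 8912.50 = 39.41 cm
ȳ = 473895.83 / 8912.50 = 53.17 cm

x̄ = 39.41 cm, ȳ = 53.17 cm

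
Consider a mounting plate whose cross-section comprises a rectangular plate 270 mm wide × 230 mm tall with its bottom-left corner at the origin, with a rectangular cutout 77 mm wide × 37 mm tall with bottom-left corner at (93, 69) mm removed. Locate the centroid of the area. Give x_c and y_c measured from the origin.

plate: A = 270 × 230 = 62100.00, centroid at (135.00, 115.00).
hole: A = −(77 × 37) = -2849.00, centroid at (131.50, 87.50).
ΣA = 59251.00 mm²
ΣAx_c = (62100.00)(135.00) + (-2849.00)(131.50) = 8008856.50 mm³
ΣAy_c = (62100.00)(115.00) + (-2849.00)(87.50) = 6892212.50 mm³
x_c = 8008856.50 / 59251.00 = 135.17 mm
y_c = 6892212.50 / 59251.00 = 116.32 mm

x_c = 135.17 mm, y_c = 116.32 mm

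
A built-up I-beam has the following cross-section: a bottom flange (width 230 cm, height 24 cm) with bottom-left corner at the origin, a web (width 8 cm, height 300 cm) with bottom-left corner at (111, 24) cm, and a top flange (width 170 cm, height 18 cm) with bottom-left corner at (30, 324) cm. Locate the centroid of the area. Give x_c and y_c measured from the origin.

x_c = 115.00 cm, y_c = 136.87 cm

bottom flange: A = 230 × 24 = 5520.00, centroid at (115.00, 12.00).
web: A = 8 × 300 = 2400.00, centroid at (115.00, 174.00).
top flange: A = 170 × 18 = 3060.00, centroid at (115.00, 333.00).
ΣA = 10980.00 cm², ΣAx_c = 1262700.00 cm³, ΣAy_c = 1502820.00 cm³.
x_c = 1262700.00/10980.00 = 115.00 cm; y_c = 1502820.00/10980.00 = 136.87 cm.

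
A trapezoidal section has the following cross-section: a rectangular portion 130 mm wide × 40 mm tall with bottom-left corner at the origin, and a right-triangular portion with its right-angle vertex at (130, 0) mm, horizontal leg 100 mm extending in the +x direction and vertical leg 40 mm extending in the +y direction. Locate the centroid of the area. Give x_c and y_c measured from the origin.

x_c = 92.31 mm, y_c = 18.15 mm

rectangular portion: A = 130 × 40 = 5200.00, centroid at (65.00, 20.00).
triangular portion: A = ½·100·40 = 2000.00, centroid at (163.33, 13.33).
ΣA = 7200.00 mm²
ΣAx_c = (5200.00)(65.00) + (2000.00)(163.33) = 664666.67 mm³
ΣAy_c = (5200.00)(20.00) + (2000.00)(13.33) = 130666.67 mm³
x_c = 664666.67 / 7200.00 = 92.31 mm
y_c = 130666.67 / 7200.00 = 18.15 mm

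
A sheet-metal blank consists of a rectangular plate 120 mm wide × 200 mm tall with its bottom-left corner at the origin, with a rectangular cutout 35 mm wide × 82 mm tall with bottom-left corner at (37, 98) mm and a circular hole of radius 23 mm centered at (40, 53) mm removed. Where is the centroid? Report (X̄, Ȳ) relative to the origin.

X̄ = 62.52 mm, Ȳ = 98.26 mm

Part | A | x̄ᵢ | ȳᵢ | A·x̄ᵢ | A·ȳᵢ
plate | 24000.00 | 60.00 | 100.00 | 1440000.00 | 2400000.00
hole 1 | -2870.00 | 54.50 | 139.00 | -156415.00 | -398930.00
hole 2 | -1661.90 | 40.00 | 53.00 | -66476.10 | -88080.83
Σ | 19468.10 |  |  | 1217108.90 | 1912989.17
X̄ = 1217108.90 / 19468.10 = 62.52 mm
Ȳ = 1912989.17 / 19468.10 = 98.26 mm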